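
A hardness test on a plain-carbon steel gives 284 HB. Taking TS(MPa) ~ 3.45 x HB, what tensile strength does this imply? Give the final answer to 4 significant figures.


TS (MPa) = 3.45 * HB
TS = 3.45 * 284
TS = 979.8 MPa


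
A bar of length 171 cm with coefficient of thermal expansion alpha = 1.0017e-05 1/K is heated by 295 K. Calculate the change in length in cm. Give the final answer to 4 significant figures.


dL = L0 * alpha * dT
dL = 171 * 1.0017e-05 * 295
dL = 0.5053 cm


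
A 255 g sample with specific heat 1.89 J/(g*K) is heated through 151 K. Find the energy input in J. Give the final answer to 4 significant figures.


Q = m * cp * dT
Q = 255 * 1.89 * 151
Q = 72770 J


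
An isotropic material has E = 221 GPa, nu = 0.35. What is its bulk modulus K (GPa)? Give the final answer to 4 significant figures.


K = E / (3*(1-2*nu))
K = 221 / (3*(1-2*0.35))
K = 245.6 GPa


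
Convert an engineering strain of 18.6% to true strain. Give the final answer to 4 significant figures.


epsilon_true = ln(1 + epsilon_eng)
epsilon_true = ln(1 + 0.186)
epsilon_true = 0.1706


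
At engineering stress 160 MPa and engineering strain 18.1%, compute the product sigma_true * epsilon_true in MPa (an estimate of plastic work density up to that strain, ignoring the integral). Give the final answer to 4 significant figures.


sigma_true = sigma_eng * (1 + epsilon_eng)
sigma_true = 160 * (1 + 0.181) = 188.96 MPa
epsilon_true = ln(1 + epsilon_eng)
epsilon_true = ln(1 + 0.181) = 0.166362
sigma_true * epsilon_true = 188.96 * 0.166362 = 31.44 MPa


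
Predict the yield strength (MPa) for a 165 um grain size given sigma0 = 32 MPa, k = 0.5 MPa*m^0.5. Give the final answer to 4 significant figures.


sigma_y = sigma0 + k / sqrt(d)
d = 165 um = 1.65e-04 m
sigma_y = 32 + 0.5 / sqrt(1.65e-04)
sigma_y = 70.92 MPa


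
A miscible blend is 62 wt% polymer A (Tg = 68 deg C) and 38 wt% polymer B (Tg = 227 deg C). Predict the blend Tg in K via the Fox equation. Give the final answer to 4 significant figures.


1/Tg = w1/Tg1 + w2/Tg2 (in Kelvin)
Tg1 = 341.15 K, Tg2 = 500.15 K
1/Tg = 0.62/341.15 + 0.38/500.15
Tg = 388 K


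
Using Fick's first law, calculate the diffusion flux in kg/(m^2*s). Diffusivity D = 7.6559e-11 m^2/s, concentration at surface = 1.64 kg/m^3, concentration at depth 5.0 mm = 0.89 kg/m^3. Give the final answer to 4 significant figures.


J = -D * (dC/dx) = D * (C1 - C2) / dx
J = 7.6559e-11 * (1.64 - 0.89) / 5e-03
J = 1.148e-08 kg/(m^2*s)


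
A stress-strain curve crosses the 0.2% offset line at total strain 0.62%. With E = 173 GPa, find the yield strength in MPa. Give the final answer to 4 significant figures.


Offset strain = 0.002
Elastic strain at yield = total_strain - offset = 6.2e-03 - 0.002 = 4.2e-03
sigma_y = E * elastic_strain = 173000 * 4.2e-03
sigma_y = 726.6 MPa


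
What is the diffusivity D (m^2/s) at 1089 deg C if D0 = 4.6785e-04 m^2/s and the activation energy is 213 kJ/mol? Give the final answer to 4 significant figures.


D = D0 * exp(-Qd / (R*T))
T = 1362.15 K
D = 4.6785e-04 * exp(-213e3 / (8.314 * 1362.15))
D = 3.176e-12 m^2/s


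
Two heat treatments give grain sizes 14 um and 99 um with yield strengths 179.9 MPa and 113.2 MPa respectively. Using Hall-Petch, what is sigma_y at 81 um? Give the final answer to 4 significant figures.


sigma_y = sigma0 + k / sqrt(d)
1/sqrt(d1) = 1/sqrt(1.4e-05) = 267.261;  1/sqrt(d2) = 100.504
k = (sigma1 - sigma2) / (1/sqrt(d1) - 1/sqrt(d2)) = (179.9 - 113.2) / (267.261 - 100.504) = 0.399982 MPa*m^0.5
sigma0 = sigma1 - k/sqrt(d1) = 179.9 - 0.399982*267.261 = 73.0003 MPa
sigma_y(d3) = 73.0003 + 0.399982 / sqrt(8.1e-05) = 117.4 MPa


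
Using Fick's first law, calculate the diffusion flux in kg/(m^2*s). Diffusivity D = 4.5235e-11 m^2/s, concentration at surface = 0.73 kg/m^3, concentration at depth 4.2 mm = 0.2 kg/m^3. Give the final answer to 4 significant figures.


J = -D * (dC/dx) = D * (C1 - C2) / dx
J = 4.5235e-11 * (0.73 - 0.2) / 4.2e-03
J = 5.708e-09 kg/(m^2*s)


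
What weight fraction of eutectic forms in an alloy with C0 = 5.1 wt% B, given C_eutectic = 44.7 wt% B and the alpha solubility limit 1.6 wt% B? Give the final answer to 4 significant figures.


f_primary = (C_e - C0) / (C_e - C_alpha_max)
f_primary = (44.7 - 5.1) / (44.7 - 1.6)
f_primary = 0.918794
f_eutectic = 1 - 0.918794 = 0.08121


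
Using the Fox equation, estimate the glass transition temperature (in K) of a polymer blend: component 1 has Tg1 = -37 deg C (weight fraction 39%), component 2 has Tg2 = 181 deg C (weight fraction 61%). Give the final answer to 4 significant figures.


1/Tg = w1/Tg1 + w2/Tg2 (in Kelvin)
Tg1 = 236.15 K, Tg2 = 454.15 K
1/Tg = 0.39/236.15 + 0.61/454.15
Tg = 333.9 K


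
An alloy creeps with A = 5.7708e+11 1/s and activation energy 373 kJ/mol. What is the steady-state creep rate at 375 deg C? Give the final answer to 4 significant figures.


rate = A * exp(-Q / (R*T))
T = 375 + 273.15 = 648.15 K
rate = 5.7708e+11 * exp(-373e3 / (8.314 * 648.15))
rate = 5.011e-19 1/s


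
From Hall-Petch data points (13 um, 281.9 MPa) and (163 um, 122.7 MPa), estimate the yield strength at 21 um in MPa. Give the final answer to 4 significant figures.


sigma_y = sigma0 + k / sqrt(d)
1/sqrt(d1) = 1/sqrt(1.3e-05) = 277.35;  1/sqrt(d2) = 78.326
k = (sigma1 - sigma2) / (1/sqrt(d1) - 1/sqrt(d2)) = (281.9 - 122.7) / (277.35 - 78.326) = 0.799903 MPa*m^0.5
sigma0 = sigma1 - k/sqrt(d1) = 281.9 - 0.799903*277.35 = 60.0467 MPa
sigma_y(d3) = 60.0467 + 0.799903 / sqrt(2.1e-05) = 234.6 MPa


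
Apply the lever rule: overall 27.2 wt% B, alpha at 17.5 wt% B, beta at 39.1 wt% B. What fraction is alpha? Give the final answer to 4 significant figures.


f_alpha = (C_beta - C0) / (C_beta - C_alpha)
f_alpha = (39.1 - 27.2) / (39.1 - 17.5)
f_alpha = 0.5509


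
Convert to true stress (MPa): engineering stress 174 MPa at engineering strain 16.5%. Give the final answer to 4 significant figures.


sigma_true = sigma_eng * (1 + epsilon_eng)
sigma_true = 174 * (1 + 0.165)
sigma_true = 202.7 MPa


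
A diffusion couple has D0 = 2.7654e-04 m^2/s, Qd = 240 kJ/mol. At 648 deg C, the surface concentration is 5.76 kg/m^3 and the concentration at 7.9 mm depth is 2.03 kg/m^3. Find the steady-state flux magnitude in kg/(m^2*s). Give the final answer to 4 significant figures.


Step 1: D = D0 * exp(-Qd/(R*T))
T = 648 + 273.15 = 921.15 K
D = 2.7654e-04 * exp(-240e3 / (8.314 * 921.15)) = 6.7897e-18 m^2/s
Step 2: J = D * (C1 - C2) / dx
J = 6.7897e-18 * (5.76 - 2.03) / 7.9e-03
J = 3.206e-15 kg/(m^2*s)


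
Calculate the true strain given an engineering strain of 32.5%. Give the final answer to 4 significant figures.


epsilon_true = ln(1 + epsilon_eng)
epsilon_true = ln(1 + 0.325)
epsilon_true = 0.2814


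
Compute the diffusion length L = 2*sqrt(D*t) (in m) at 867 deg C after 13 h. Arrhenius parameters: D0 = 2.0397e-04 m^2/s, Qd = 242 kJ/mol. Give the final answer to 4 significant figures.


Step 1: D = D0 * exp(-Qd/(R*T))
T = 1140.15 K
D = 2.0397e-04 * exp(-242e3 / (8.314 * 1140.15)) = 1.66809e-15 m^2/s
Step 2: L = 2*sqrt(D*t)
t = 13 h = 46800 s
L = 2*sqrt(1.66809e-15 * 46800) = 1.767e-05 m


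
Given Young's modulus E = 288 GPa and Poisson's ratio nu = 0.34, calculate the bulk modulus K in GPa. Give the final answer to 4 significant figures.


K = E / (3*(1-2*nu))
K = 288 / (3*(1-2*0.34))
K = 300 GPa


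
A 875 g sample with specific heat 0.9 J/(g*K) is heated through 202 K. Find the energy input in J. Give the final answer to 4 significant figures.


Q = m * cp * dT
Q = 875 * 0.9 * 202
Q = 159100 J


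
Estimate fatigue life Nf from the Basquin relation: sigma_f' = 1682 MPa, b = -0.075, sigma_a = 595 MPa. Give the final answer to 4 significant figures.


sigma_a = sigma_f' * (2*Nf)^b
2*Nf = (sigma_a / sigma_f')^(1/b)
2*Nf = (595 / 1682)^(1/-0.075)
2*Nf = 1.04101e+06
Nf = 520500 cycles


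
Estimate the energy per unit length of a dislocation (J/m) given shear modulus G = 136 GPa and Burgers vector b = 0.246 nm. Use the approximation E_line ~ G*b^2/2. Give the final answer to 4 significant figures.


E = G*b^2/2
b = 0.246 nm = 2.46e-10 m
G = 136 GPa = 1.36e+11 Pa
E = 0.5 * 1.36e+11 * (2.46e-10)^2
E = 4.115e-09 J/m


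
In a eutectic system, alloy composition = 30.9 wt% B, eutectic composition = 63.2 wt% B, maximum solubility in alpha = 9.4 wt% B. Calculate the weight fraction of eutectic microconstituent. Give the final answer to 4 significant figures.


f_primary = (C_e - C0) / (C_e - C_alpha_max)
f_primary = (63.2 - 30.9) / (63.2 - 9.4)
f_primary = 0.600372
f_eutectic = 1 - 0.600372 = 0.3996


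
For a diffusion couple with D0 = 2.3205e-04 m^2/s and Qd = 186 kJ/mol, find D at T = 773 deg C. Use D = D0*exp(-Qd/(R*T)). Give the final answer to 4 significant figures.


D = D0 * exp(-Qd / (R*T))
T = 1046.15 K
D = 2.3205e-04 * exp(-186e3 / (8.314 * 1046.15))
D = 1.197e-13 m^2/s


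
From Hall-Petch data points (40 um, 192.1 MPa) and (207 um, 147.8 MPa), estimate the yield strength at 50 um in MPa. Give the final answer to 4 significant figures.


sigma_y = sigma0 + k / sqrt(d)
1/sqrt(d1) = 1/sqrt(4e-05) = 158.114;  1/sqrt(d2) = 69.5048
k = (sigma1 - sigma2) / (1/sqrt(d1) - 1/sqrt(d2)) = (192.1 - 147.8) / (158.114 - 69.5048) = 0.499949 MPa*m^0.5
sigma0 = sigma1 - k/sqrt(d1) = 192.1 - 0.499949*158.114 = 113.051 MPa
sigma_y(d3) = 113.051 + 0.499949 / sqrt(5e-05) = 183.8 MPa


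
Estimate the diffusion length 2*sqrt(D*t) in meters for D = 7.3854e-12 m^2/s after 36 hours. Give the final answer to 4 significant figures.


t = 36 hr = 129600 s
Diffusion length = 2*sqrt(D*t)
= 2*sqrt(7.3854e-12 * 129600)
= 1.957e-03 m


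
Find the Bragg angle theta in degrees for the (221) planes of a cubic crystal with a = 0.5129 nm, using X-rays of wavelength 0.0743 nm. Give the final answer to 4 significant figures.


d = a / sqrt(h^2+k^2+l^2)
d = 0.5129 / sqrt(9) = 0.170967 nm
lambda = 2*d*sin(theta)  =>  sin(theta) = lambda / (2*d)
sin(theta) = 0.0743 / (2 * 0.170967) = 0.217294
theta = 12.55 deg


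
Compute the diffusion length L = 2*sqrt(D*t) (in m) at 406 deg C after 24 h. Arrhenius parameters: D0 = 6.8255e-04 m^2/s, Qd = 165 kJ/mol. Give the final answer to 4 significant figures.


Step 1: D = D0 * exp(-Qd/(R*T))
T = 679.15 K
D = 6.8255e-04 * exp(-165e3 / (8.314 * 679.15)) = 1.39069e-16 m^2/s
Step 2: L = 2*sqrt(D*t)
t = 24 h = 86400 s
L = 2*sqrt(1.39069e-16 * 86400) = 6.933e-06 m


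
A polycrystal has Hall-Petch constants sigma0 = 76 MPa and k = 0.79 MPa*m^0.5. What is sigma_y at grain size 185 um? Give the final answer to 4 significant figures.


sigma_y = sigma0 + k / sqrt(d)
d = 185 um = 1.85e-04 m
sigma_y = 76 + 0.79 / sqrt(1.85e-04)
sigma_y = 134.1 MPa


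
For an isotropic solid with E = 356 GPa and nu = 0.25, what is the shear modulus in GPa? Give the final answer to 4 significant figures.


G = E / (2*(1+nu))
G = 356 / (2*(1+0.25))
G = 142.4 GPa


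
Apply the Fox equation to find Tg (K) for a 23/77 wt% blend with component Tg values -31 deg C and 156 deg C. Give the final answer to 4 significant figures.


1/Tg = w1/Tg1 + w2/Tg2 (in Kelvin)
Tg1 = 242.15 K, Tg2 = 429.15 K
1/Tg = 0.23/242.15 + 0.77/429.15
Tg = 364.4 K


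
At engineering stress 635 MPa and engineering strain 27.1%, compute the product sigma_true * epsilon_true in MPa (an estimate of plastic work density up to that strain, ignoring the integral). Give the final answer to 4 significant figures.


sigma_true = sigma_eng * (1 + epsilon_eng)
sigma_true = 635 * (1 + 0.271) = 807.085 MPa
epsilon_true = ln(1 + epsilon_eng)
epsilon_true = ln(1 + 0.271) = 0.239804
sigma_true * epsilon_true = 807.085 * 0.239804 = 193.5 MPa


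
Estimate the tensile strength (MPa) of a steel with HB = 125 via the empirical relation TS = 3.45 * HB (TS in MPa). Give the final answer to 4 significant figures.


TS (MPa) = 3.45 * HB
TS = 3.45 * 125
TS = 431.3 MPa


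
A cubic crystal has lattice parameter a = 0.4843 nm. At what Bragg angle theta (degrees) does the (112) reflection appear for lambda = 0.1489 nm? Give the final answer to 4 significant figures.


d = a / sqrt(h^2+k^2+l^2)
d = 0.4843 / sqrt(6) = 0.197715 nm
lambda = 2*d*sin(theta)  =>  sin(theta) = lambda / (2*d)
sin(theta) = 0.1489 / (2 * 0.197715) = 0.376553
theta = 22.12 deg


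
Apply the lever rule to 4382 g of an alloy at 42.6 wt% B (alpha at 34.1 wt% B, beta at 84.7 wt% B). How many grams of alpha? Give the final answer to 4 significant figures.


f_alpha = (C_beta - C0) / (C_beta - C_alpha)
f_alpha = (84.7 - 42.6) / (84.7 - 34.1) = 0.832016
m_alpha = f_alpha * m_total = 0.832016 * 4382 = 3646 g


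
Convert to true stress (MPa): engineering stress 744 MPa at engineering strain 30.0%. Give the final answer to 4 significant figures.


sigma_true = sigma_eng * (1 + epsilon_eng)
sigma_true = 744 * (1 + 0.3)
sigma_true = 967.2 MPa


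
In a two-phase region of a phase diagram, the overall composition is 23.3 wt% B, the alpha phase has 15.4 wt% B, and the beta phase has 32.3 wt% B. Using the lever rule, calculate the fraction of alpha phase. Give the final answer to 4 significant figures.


f_alpha = (C_beta - C0) / (C_beta - C_alpha)
f_alpha = (32.3 - 23.3) / (32.3 - 15.4)
f_alpha = 0.5325


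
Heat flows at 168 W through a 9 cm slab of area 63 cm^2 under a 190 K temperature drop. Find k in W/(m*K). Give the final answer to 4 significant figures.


k = Q*L / (A*dT)
L = 0.09 m, A = 6.3e-03 m^2
k = 168 * 0.09 / (6.3e-03 * 190)
k = 12.63 W/(m*K)


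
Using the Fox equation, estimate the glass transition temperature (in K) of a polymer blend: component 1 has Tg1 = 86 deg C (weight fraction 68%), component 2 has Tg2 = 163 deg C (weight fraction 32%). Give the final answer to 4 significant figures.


1/Tg = w1/Tg1 + w2/Tg2 (in Kelvin)
Tg1 = 359.15 K, Tg2 = 436.15 K
1/Tg = 0.68/359.15 + 0.32/436.15
Tg = 380.7 K


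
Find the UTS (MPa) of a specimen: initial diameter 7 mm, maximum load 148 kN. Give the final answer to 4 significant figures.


A0 = pi*(d/2)^2 = pi*(7/2)^2 = 38.4845 mm^2
UTS = F_max / A0 = 148*1000 / 38.4845
UTS = 3846 MPa


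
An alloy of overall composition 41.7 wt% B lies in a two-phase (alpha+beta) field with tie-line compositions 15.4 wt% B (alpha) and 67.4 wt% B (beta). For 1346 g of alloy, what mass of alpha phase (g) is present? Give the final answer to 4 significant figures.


f_alpha = (C_beta - C0) / (C_beta - C_alpha)
f_alpha = (67.4 - 41.7) / (67.4 - 15.4) = 0.494231
m_alpha = f_alpha * m_total = 0.494231 * 1346 = 665.2 g


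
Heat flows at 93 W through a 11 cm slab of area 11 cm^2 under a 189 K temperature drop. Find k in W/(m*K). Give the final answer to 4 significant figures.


k = Q*L / (A*dT)
L = 0.11 m, A = 1.1e-03 m^2
k = 93 * 0.11 / (1.1e-03 * 189)
k = 49.21 W/(m*K)


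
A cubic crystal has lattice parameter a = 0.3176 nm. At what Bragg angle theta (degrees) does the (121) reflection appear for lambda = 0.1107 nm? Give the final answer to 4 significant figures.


d = a / sqrt(h^2+k^2+l^2)
d = 0.3176 / sqrt(6) = 0.12966 nm
lambda = 2*d*sin(theta)  =>  sin(theta) = lambda / (2*d)
sin(theta) = 0.1107 / (2 * 0.12966) = 0.426887
theta = 25.27 deg


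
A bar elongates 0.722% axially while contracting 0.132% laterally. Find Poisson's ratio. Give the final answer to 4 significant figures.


nu = -epsilon_lat / epsilon_axial
Lateral strain is contraction (negative), so using magnitudes:
nu = 0.132 / 0.722
nu = 0.1828


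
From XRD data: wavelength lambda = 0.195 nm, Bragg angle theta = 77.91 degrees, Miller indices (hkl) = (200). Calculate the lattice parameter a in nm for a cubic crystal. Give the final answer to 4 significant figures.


d = lambda / (2*sin(theta))
d = 0.195 / (2*sin(77.91 deg))
d = 0.0997116 nm
a = d * sqrt(h^2+k^2+l^2) = 0.0997116 * sqrt(4)
a = 0.1994 nm


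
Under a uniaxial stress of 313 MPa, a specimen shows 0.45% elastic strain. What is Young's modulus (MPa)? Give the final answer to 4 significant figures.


E = sigma / epsilon
epsilon = 0.45% = 4.5e-03
E = 313 / 4.5e-03
E = 69560 MPa


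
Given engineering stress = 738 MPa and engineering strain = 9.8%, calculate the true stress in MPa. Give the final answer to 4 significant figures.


sigma_true = sigma_eng * (1 + epsilon_eng)
sigma_true = 738 * (1 + 0.098)
sigma_true = 810.3 MPa


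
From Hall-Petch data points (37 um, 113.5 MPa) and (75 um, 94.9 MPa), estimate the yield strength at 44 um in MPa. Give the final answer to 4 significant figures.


sigma_y = sigma0 + k / sqrt(d)
1/sqrt(d1) = 1/sqrt(3.7e-05) = 164.399;  1/sqrt(d2) = 115.47
k = (sigma1 - sigma2) / (1/sqrt(d1) - 1/sqrt(d2)) = (113.5 - 94.9) / (164.399 - 115.47) = 0.380143 MPa*m^0.5
sigma0 = sigma1 - k/sqrt(d1) = 113.5 - 0.380143*164.399 = 51.0048 MPa
sigma_y(d3) = 51.0048 + 0.380143 / sqrt(4.4e-05) = 108.3 MPa


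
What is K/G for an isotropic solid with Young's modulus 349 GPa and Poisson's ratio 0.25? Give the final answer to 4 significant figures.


G = E / (2*(1+nu))
G = 349 / (2*(1+0.25)) = 139.6 GPa
K = E / (3*(1-2*nu))
K = 349 / (3*(1-2*0.25)) = 232.667 GPa
K/G = 232.667 / 139.6 = 1.667


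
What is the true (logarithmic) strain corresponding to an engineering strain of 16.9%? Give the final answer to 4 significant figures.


epsilon_true = ln(1 + epsilon_eng)
epsilon_true = ln(1 + 0.169)
epsilon_true = 0.1561


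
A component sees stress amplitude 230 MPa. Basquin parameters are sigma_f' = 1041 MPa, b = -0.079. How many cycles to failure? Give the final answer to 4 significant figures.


sigma_a = sigma_f' * (2*Nf)^b
2*Nf = (sigma_a / sigma_f')^(1/b)
2*Nf = (230 / 1041)^(1/-0.079)
2*Nf = 1.99659e+08
Nf = 9.983e+07 cycles


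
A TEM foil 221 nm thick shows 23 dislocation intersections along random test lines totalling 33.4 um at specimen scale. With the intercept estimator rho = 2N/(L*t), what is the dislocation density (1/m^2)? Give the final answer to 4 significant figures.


rho = 2N / (L * t)
L = 33.4 um = 3.34e-05 m, t = 221 nm = 2.21e-07 m
rho = 2 * 23 / (3.34e-05 * 2.21e-07)
rho = 6.232e+12 1/m^2


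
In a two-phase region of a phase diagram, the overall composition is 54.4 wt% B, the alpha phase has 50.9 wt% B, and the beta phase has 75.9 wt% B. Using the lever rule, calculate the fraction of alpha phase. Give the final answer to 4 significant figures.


f_alpha = (C_beta - C0) / (C_beta - C_alpha)
f_alpha = (75.9 - 54.4) / (75.9 - 50.9)
f_alpha = 0.86


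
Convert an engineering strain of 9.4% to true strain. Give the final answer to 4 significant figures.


epsilon_true = ln(1 + epsilon_eng)
epsilon_true = ln(1 + 0.094)
epsilon_true = 0.08984


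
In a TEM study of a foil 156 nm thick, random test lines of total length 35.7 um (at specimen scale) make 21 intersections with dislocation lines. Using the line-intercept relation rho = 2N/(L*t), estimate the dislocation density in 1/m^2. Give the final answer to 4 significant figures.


rho = 2N / (L * t)
L = 35.7 um = 3.57e-05 m, t = 156 nm = 1.56e-07 m
rho = 2 * 21 / (3.57e-05 * 1.56e-07)
rho = 7.541e+12 1/m^2


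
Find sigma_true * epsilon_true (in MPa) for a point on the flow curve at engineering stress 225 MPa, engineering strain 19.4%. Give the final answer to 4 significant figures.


sigma_true = sigma_eng * (1 + epsilon_eng)
sigma_true = 225 * (1 + 0.194) = 268.65 MPa
epsilon_true = ln(1 + epsilon_eng)
epsilon_true = ln(1 + 0.194) = 0.177309
sigma_true * epsilon_true = 268.65 * 0.177309 = 47.63 MPa


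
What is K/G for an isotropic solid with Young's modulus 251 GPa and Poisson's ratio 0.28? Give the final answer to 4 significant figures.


G = E / (2*(1+nu))
G = 251 / (2*(1+0.28)) = 98.0469 GPa
K = E / (3*(1-2*nu))
K = 251 / (3*(1-2*0.28)) = 190.152 GPa
K/G = 190.152 / 98.0469 = 1.939


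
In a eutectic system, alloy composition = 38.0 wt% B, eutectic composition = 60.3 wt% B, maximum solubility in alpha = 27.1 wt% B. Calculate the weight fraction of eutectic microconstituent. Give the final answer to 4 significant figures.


f_primary = (C_e - C0) / (C_e - C_alpha_max)
f_primary = (60.3 - 38.0) / (60.3 - 27.1)
f_primary = 0.671687
f_eutectic = 1 - 0.671687 = 0.3283


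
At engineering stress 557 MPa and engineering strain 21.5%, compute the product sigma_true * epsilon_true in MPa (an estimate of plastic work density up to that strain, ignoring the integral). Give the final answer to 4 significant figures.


sigma_true = sigma_eng * (1 + epsilon_eng)
sigma_true = 557 * (1 + 0.215) = 676.755 MPa
epsilon_true = ln(1 + epsilon_eng)
epsilon_true = ln(1 + 0.215) = 0.194744
sigma_true * epsilon_true = 676.755 * 0.194744 = 131.8 MPa


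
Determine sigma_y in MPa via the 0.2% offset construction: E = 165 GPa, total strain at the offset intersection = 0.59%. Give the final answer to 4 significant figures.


Offset strain = 0.002
Elastic strain at yield = total_strain - offset = 5.9e-03 - 0.002 = 3.9e-03
sigma_y = E * elastic_strain = 165000 * 3.9e-03
sigma_y = 643.5 MPa


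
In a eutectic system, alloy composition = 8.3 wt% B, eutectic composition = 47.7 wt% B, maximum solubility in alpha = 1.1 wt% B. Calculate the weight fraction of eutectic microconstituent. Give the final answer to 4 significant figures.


f_primary = (C_e - C0) / (C_e - C_alpha_max)
f_primary = (47.7 - 8.3) / (47.7 - 1.1)
f_primary = 0.845494
f_eutectic = 1 - 0.845494 = 0.1545


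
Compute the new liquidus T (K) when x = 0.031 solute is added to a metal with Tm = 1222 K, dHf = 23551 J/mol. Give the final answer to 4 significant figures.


dT = R*Tm^2*x / dHf
dT = 8.314 * 1222^2 * 0.031 / 23551
dT = 16.342 K
T_new = 1222 - 16.342 = 1206 K


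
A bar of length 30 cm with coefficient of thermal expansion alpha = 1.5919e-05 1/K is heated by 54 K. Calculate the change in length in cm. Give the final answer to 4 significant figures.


dL = L0 * alpha * dT
dL = 30 * 1.5919e-05 * 54
dL = 0.02579 cm


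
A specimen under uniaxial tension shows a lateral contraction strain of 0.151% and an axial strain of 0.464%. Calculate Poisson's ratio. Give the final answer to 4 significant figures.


nu = -epsilon_lat / epsilon_axial
Lateral strain is contraction (negative), so using magnitudes:
nu = 0.151 / 0.464
nu = 0.3254


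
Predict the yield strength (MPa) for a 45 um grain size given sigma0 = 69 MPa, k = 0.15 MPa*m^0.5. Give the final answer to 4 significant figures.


sigma_y = sigma0 + k / sqrt(d)
d = 45 um = 4.5e-05 m
sigma_y = 69 + 0.15 / sqrt(4.5e-05)
sigma_y = 91.36 MPa


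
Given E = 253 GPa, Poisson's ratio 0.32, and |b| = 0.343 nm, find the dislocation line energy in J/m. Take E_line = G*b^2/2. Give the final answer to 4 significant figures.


Step 1: G = E / (2*(1+nu))
G = 253 / (2*(1+0.32)) = 95.8333 GPa = 9.58333e+10 Pa
Step 2: E_line = G*b^2/2
b = 0.343 nm = 3.43e-10 m
E_line = 0.5 * 9.58333e+10 * (3.43e-10)^2 = 5.637e-09 J/m


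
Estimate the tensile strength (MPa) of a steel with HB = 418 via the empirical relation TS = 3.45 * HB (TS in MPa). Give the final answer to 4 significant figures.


TS (MPa) = 3.45 * HB
TS = 3.45 * 418
TS = 1442 MPa


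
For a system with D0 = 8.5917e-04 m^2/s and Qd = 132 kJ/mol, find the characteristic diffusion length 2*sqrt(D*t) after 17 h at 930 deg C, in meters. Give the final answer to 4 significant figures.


Step 1: D = D0 * exp(-Qd/(R*T))
T = 1203.15 K
D = 8.5917e-04 * exp(-132e3 / (8.314 * 1203.15)) = 1.59626e-09 m^2/s
Step 2: L = 2*sqrt(D*t)
t = 17 h = 61200 s
L = 2*sqrt(1.59626e-09 * 61200) = 0.01977 m


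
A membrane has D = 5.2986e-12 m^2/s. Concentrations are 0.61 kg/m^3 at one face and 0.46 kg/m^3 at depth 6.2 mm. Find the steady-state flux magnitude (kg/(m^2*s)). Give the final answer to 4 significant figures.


J = -D * (dC/dx) = D * (C1 - C2) / dx
J = 5.2986e-12 * (0.61 - 0.46) / 6.2e-03
J = 1.282e-10 kg/(m^2*s)


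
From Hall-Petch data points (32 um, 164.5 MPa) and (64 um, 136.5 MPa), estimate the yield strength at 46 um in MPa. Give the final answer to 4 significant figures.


sigma_y = sigma0 + k / sqrt(d)
1/sqrt(d1) = 1/sqrt(3.2e-05) = 176.777;  1/sqrt(d2) = 125
k = (sigma1 - sigma2) / (1/sqrt(d1) - 1/sqrt(d2)) = (164.5 - 136.5) / (176.777 - 125) = 0.540784 MPa*m^0.5
sigma0 = sigma1 - k/sqrt(d1) = 164.5 - 0.540784*176.777 = 68.902 MPa
sigma_y(d3) = 68.902 + 0.540784 / sqrt(4.6e-05) = 148.6 MPa


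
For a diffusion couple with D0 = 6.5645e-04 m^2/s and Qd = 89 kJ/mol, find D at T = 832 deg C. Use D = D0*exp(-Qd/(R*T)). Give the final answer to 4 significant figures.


D = D0 * exp(-Qd / (R*T))
T = 1105.15 K
D = 6.5645e-04 * exp(-89e3 / (8.314 * 1105.15))
D = 4.078e-08 m^2/s


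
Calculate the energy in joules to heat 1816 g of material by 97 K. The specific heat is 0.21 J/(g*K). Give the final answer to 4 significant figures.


Q = m * cp * dT
Q = 1816 * 0.21 * 97
Q = 36990 J


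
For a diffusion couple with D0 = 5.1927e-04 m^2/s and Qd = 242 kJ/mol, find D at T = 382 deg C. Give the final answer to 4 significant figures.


D = D0 * exp(-Qd / (R*T))
T = 655.15 K
D = 5.1927e-04 * exp(-242e3 / (8.314 * 655.15))
D = 2.632e-23 m^2/s


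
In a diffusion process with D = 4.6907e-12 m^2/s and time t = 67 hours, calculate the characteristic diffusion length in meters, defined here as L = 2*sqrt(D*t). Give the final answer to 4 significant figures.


t = 67 hr = 241200 s
Diffusion length = 2*sqrt(D*t)
= 2*sqrt(4.6907e-12 * 241200)
= 2.127e-03 m


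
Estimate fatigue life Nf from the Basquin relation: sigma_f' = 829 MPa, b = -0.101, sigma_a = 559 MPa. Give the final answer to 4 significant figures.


sigma_a = sigma_f' * (2*Nf)^b
2*Nf = (sigma_a / sigma_f')^(1/b)
2*Nf = (559 / 829)^(1/-0.101)
2*Nf = 49.486
Nf = 24.74 cycles


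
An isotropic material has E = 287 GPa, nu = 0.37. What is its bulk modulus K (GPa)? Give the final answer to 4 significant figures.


K = E / (3*(1-2*nu))
K = 287 / (3*(1-2*0.37))
K = 367.9 GPa


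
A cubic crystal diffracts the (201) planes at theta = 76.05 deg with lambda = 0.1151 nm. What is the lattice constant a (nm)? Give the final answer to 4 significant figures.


d = lambda / (2*sin(theta))
d = 0.1151 / (2*sin(76.05 deg))
d = 0.0592989 nm
a = d * sqrt(h^2+k^2+l^2) = 0.0592989 * sqrt(5)
a = 0.1326 nm


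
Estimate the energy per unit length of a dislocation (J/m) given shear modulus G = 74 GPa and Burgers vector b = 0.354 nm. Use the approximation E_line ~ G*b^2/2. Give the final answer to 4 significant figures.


E = G*b^2/2
b = 0.354 nm = 3.54e-10 m
G = 74 GPa = 7.4e+10 Pa
E = 0.5 * 7.4e+10 * (3.54e-10)^2
E = 4.637e-09 J/m


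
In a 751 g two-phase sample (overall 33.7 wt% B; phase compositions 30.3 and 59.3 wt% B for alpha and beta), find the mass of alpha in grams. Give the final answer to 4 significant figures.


f_alpha = (C_beta - C0) / (C_beta - C_alpha)
f_alpha = (59.3 - 33.7) / (59.3 - 30.3) = 0.882759
m_alpha = f_alpha * m_total = 0.882759 * 751 = 663 g


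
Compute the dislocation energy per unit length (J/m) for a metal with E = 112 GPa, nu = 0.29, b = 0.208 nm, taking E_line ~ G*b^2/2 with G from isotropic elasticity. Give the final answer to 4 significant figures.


Step 1: G = E / (2*(1+nu))
G = 112 / (2*(1+0.29)) = 43.4109 GPa = 4.34109e+10 Pa
Step 2: E_line = G*b^2/2
b = 0.208 nm = 2.08e-10 m
E_line = 0.5 * 4.34109e+10 * (2.08e-10)^2 = 9.391e-10 J/m


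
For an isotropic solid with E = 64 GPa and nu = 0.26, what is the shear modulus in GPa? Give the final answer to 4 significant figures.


G = E / (2*(1+nu))
G = 64 / (2*(1+0.26))
G = 25.4 GPa


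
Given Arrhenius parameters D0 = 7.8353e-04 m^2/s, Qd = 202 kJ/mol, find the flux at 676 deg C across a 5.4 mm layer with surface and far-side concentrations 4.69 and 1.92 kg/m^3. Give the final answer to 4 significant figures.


Step 1: D = D0 * exp(-Qd/(R*T))
T = 676 + 273.15 = 949.15 K
D = 7.8353e-04 * exp(-202e3 / (8.314 * 949.15)) = 5.98375e-15 m^2/s
Step 2: J = D * (C1 - C2) / dx
J = 5.98375e-15 * (4.69 - 1.92) / 5.4e-03
J = 3.069e-12 kg/(m^2*s)


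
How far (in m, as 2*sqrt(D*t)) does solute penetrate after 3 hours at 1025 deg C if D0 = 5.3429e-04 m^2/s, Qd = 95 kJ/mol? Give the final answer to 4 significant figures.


Step 1: D = D0 * exp(-Qd/(R*T))
T = 1298.15 K
D = 5.3429e-04 * exp(-95e3 / (8.314 * 1298.15)) = 8.03623e-08 m^2/s
Step 2: L = 2*sqrt(D*t)
t = 3 h = 10800 s
L = 2*sqrt(8.03623e-08 * 10800) = 0.05892 m


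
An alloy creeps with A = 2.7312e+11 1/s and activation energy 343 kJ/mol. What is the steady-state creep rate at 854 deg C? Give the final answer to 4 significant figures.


rate = A * exp(-Q / (R*T))
T = 854 + 273.15 = 1127.15 K
rate = 2.7312e+11 * exp(-343e3 / (8.314 * 1127.15))
rate = 3.471e-05 1/s


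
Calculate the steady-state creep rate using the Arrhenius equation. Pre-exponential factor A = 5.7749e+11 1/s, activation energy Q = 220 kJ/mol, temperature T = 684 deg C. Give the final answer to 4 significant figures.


rate = A * exp(-Q / (R*T))
T = 684 + 273.15 = 957.15 K
rate = 5.7749e+11 * exp(-220e3 / (8.314 * 957.15))
rate = 0.5689 1/s


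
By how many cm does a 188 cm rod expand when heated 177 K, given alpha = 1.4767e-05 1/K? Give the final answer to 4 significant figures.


dL = L0 * alpha * dT
dL = 188 * 1.4767e-05 * 177
dL = 0.4914 cm


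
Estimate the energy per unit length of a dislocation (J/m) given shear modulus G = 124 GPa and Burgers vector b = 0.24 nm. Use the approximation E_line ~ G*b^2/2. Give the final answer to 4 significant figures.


E = G*b^2/2
b = 0.24 nm = 2.4e-10 m
G = 124 GPa = 1.24e+11 Pa
E = 0.5 * 1.24e+11 * (2.4e-10)^2
E = 3.571e-09 J/m


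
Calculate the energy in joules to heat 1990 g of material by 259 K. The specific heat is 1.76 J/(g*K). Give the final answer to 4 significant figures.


Q = m * cp * dT
Q = 1990 * 1.76 * 259
Q = 907100 J


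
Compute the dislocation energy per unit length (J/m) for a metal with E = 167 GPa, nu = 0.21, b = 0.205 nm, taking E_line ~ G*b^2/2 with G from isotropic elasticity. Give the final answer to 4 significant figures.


Step 1: G = E / (2*(1+nu))
G = 167 / (2*(1+0.21)) = 69.0083 GPa = 6.90083e+10 Pa
Step 2: E_line = G*b^2/2
b = 0.205 nm = 2.05e-10 m
E_line = 0.5 * 6.90083e+10 * (2.05e-10)^2 = 1.45e-09 J/m


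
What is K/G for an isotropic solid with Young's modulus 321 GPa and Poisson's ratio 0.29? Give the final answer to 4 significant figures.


G = E / (2*(1+nu))
G = 321 / (2*(1+0.29)) = 124.419 GPa
K = E / (3*(1-2*nu))
K = 321 / (3*(1-2*0.29)) = 254.762 GPa
K/G = 254.762 / 124.419 = 2.048


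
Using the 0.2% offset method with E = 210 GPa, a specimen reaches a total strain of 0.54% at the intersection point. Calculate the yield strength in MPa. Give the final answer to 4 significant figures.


Offset strain = 0.002
Elastic strain at yield = total_strain - offset = 5.4e-03 - 0.002 = 3.4e-03
sigma_y = E * elastic_strain = 210000 * 3.4e-03
sigma_y = 714 MPa


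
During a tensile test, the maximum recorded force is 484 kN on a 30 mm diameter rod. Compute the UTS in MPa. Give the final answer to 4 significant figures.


A0 = pi*(d/2)^2 = pi*(30/2)^2 = 706.858 mm^2
UTS = F_max / A0 = 484*1000 / 706.858
UTS = 684.7 MPa


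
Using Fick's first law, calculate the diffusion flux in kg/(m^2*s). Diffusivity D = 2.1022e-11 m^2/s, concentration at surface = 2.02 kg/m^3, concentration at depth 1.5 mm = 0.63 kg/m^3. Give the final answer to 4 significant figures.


J = -D * (dC/dx) = D * (C1 - C2) / dx
J = 2.1022e-11 * (2.02 - 0.63) / 1.5e-03
J = 1.948e-08 kg/(m^2*s)


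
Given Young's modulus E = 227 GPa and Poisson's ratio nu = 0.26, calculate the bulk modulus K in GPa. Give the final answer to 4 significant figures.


K = E / (3*(1-2*nu))
K = 227 / (3*(1-2*0.26))
K = 157.6 GPa


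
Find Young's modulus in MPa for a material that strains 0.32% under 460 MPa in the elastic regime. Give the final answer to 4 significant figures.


E = sigma / epsilon
epsilon = 0.32% = 3.2e-03
E = 460 / 3.2e-03
E = 143800 MPa


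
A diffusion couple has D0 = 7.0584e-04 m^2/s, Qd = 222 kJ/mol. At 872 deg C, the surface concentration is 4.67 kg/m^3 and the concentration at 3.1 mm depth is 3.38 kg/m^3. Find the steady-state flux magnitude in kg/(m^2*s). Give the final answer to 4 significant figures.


Step 1: D = D0 * exp(-Qd/(R*T))
T = 872 + 273.15 = 1145.15 K
D = 7.0584e-04 * exp(-222e3 / (8.314 * 1145.15)) = 5.27324e-14 m^2/s
Step 2: J = D * (C1 - C2) / dx
J = 5.27324e-14 * (4.67 - 3.38) / 3.1e-03
J = 2.194e-11 kg/(m^2*s)


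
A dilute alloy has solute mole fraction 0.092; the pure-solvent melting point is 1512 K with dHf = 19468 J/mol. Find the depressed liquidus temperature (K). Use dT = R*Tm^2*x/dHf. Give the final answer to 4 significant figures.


dT = R*Tm^2*x / dHf
dT = 8.314 * 1512^2 * 0.092 / 19468
dT = 89.8215 K
T_new = 1512 - 89.8215 = 1422 K


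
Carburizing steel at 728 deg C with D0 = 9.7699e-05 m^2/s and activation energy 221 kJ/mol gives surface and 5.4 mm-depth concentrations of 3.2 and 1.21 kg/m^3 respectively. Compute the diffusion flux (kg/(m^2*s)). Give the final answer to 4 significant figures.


Step 1: D = D0 * exp(-Qd/(R*T))
T = 728 + 273.15 = 1001.15 K
D = 9.7699e-05 * exp(-221e3 / (8.314 * 1001.15)) = 2.87659e-16 m^2/s
Step 2: J = D * (C1 - C2) / dx
J = 2.87659e-16 * (3.2 - 1.21) / 5.4e-03
J = 1.06e-13 kg/(m^2*s)


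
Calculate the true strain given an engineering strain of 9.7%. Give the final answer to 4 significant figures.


epsilon_true = ln(1 + epsilon_eng)
epsilon_true = ln(1 + 0.097)
epsilon_true = 0.09258


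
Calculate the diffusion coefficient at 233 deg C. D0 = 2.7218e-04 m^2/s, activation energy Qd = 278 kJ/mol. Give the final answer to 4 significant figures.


D = D0 * exp(-Qd / (R*T))
T = 506.15 K
D = 2.7218e-04 * exp(-278e3 / (8.314 * 506.15))
D = 5.549e-33 m^2/s


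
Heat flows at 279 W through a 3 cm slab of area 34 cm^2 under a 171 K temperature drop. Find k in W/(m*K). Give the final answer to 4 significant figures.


k = Q*L / (A*dT)
L = 0.03 m, A = 3.4e-03 m^2
k = 279 * 0.03 / (3.4e-03 * 171)
k = 14.4 W/(m*K)


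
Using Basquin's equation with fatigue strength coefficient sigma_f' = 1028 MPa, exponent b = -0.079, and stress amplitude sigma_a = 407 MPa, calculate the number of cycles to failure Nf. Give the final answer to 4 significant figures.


sigma_a = sigma_f' * (2*Nf)^b
2*Nf = (sigma_a / sigma_f')^(1/b)
2*Nf = (407 / 1028)^(1/-0.079)
2*Nf = 124066
Nf = 62030 cycles


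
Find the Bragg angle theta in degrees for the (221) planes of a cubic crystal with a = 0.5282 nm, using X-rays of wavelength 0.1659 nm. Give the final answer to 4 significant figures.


d = a / sqrt(h^2+k^2+l^2)
d = 0.5282 / sqrt(9) = 0.176067 nm
lambda = 2*d*sin(theta)  =>  sin(theta) = lambda / (2*d)
sin(theta) = 0.1659 / (2 * 0.176067) = 0.471128
theta = 28.11 deg


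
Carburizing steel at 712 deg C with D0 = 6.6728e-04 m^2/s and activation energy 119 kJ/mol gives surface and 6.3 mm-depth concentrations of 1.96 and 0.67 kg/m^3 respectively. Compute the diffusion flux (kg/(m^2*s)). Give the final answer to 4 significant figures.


Step 1: D = D0 * exp(-Qd/(R*T))
T = 712 + 273.15 = 985.15 K
D = 6.6728e-04 * exp(-119e3 / (8.314 * 985.15)) = 3.26934e-10 m^2/s
Step 2: J = D * (C1 - C2) / dx
J = 3.26934e-10 * (1.96 - 0.67) / 6.3e-03
J = 6.694e-08 kg/(m^2*s)


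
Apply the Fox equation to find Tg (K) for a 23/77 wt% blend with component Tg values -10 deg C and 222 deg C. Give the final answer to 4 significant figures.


1/Tg = w1/Tg1 + w2/Tg2 (in Kelvin)
Tg1 = 263.15 K, Tg2 = 495.15 K
1/Tg = 0.23/263.15 + 0.77/495.15
Tg = 411.7 K


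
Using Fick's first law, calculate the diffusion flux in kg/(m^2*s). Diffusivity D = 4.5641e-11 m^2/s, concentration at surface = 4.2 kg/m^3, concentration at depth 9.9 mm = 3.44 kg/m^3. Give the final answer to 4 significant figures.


J = -D * (dC/dx) = D * (C1 - C2) / dx
J = 4.5641e-11 * (4.2 - 3.44) / 9.9e-03
J = 3.504e-09 kg/(m^2*s)


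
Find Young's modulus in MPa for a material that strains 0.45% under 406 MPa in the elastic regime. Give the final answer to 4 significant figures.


E = sigma / epsilon
epsilon = 0.45% = 4.5e-03
E = 406 / 4.5e-03
E = 90220 MPa


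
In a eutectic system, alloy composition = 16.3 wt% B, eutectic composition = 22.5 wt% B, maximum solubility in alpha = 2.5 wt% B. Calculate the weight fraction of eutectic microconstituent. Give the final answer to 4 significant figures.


f_primary = (C_e - C0) / (C_e - C_alpha_max)
f_primary = (22.5 - 16.3) / (22.5 - 2.5)
f_primary = 0.31
f_eutectic = 1 - 0.31 = 0.69


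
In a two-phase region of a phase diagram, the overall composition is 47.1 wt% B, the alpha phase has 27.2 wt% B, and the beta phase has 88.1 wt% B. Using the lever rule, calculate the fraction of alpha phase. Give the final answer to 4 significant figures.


f_alpha = (C_beta - C0) / (C_beta - C_alpha)
f_alpha = (88.1 - 47.1) / (88.1 - 27.2)
f_alpha = 0.6732


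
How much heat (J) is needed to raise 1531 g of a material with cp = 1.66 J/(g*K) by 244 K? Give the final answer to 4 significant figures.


Q = m * cp * dT
Q = 1531 * 1.66 * 244
Q = 620100 J


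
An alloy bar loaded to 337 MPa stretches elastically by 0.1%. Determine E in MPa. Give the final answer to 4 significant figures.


E = sigma / epsilon
epsilon = 0.1% = 1e-03
E = 337 / 1e-03
E = 337000 MPa


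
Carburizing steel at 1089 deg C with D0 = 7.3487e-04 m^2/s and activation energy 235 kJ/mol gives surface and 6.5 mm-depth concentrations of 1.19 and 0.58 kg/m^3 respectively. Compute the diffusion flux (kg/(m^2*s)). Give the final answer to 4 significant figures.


Step 1: D = D0 * exp(-Qd/(R*T))
T = 1089 + 273.15 = 1362.15 K
D = 7.3487e-04 * exp(-235e3 / (8.314 * 1362.15)) = 7.14978e-13 m^2/s
Step 2: J = D * (C1 - C2) / dx
J = 7.14978e-13 * (1.19 - 0.58) / 6.5e-03
J = 6.71e-11 kg/(m^2*s)


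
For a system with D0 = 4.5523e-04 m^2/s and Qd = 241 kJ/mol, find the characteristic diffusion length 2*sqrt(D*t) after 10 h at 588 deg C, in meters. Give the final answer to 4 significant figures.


Step 1: D = D0 * exp(-Qd/(R*T))
T = 861.15 K
D = 4.5523e-04 * exp(-241e3 / (8.314 * 861.15)) = 1.09497e-18 m^2/s
Step 2: L = 2*sqrt(D*t)
t = 10 h = 36000 s
L = 2*sqrt(1.09497e-18 * 36000) = 3.971e-07 m


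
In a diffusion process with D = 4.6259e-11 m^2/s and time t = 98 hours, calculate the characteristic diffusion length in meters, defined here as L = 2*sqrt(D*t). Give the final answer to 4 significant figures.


t = 98 hr = 352800 s
Diffusion length = 2*sqrt(D*t)
= 2*sqrt(4.6259e-11 * 352800)
= 8.08e-03 m


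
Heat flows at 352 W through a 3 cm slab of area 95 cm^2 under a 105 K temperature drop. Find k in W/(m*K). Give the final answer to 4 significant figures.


k = Q*L / (A*dT)
L = 0.03 m, A = 9.5e-03 m^2
k = 352 * 0.03 / (9.5e-03 * 105)
k = 10.59 W/(m*K)


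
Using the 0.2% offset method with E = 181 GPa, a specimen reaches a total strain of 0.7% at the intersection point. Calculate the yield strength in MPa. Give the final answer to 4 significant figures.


Offset strain = 0.002
Elastic strain at yield = total_strain - offset = 7e-03 - 0.002 = 5e-03
sigma_y = E * elastic_strain = 181000 * 5e-03
sigma_y = 905 MPa


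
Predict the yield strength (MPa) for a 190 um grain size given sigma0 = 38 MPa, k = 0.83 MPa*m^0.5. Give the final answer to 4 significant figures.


sigma_y = sigma0 + k / sqrt(d)
d = 190 um = 1.9e-04 m
sigma_y = 38 + 0.83 / sqrt(1.9e-04)
sigma_y = 98.21 MPa


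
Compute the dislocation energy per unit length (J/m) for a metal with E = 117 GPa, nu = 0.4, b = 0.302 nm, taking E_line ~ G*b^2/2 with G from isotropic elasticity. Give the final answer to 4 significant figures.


Step 1: G = E / (2*(1+nu))
G = 117 / (2*(1+0.4)) = 41.7857 GPa = 4.17857e+10 Pa
Step 2: E_line = G*b^2/2
b = 0.302 nm = 3.02e-10 m
E_line = 0.5 * 4.17857e+10 * (3.02e-10)^2 = 1.906e-09 J/m
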